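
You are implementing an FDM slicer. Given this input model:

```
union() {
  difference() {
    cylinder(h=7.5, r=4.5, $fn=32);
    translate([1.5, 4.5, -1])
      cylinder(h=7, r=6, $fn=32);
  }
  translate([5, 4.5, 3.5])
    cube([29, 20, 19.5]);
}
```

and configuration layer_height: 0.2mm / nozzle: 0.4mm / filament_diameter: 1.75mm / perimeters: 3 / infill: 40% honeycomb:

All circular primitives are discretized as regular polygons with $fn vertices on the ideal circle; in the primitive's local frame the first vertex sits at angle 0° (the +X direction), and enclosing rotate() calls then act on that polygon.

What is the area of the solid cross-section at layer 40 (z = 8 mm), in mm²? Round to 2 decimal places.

580.00 mm²

At z = 8 mm: the cylinder is not intersected at this z (z outside [0, 7.5]); the cylinder at (1.5, 4.5) is not intersected at this z (z outside [-1, 6]); Subtracting the remaining from the first: the first operand is absent here, so nothing remains; the cube at (5, 4.5) is present — its section is the full 29×20 rectangle (area 580.00 mm²); Merging all regions: only the 29×20 cube at (5, 4.5) is present, so the union is just that shape — area = 580.00 mm². Overall, the cross-section is a single solid region. Net area = 580.00 mm².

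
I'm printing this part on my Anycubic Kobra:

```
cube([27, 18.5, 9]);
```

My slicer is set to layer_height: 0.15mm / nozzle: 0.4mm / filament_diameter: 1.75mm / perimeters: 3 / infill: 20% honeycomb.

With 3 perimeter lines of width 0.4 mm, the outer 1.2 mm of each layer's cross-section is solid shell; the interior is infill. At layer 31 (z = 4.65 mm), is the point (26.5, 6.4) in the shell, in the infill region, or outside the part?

shell

At z = 4.65 mm: the cube is present — its section is the full 27×18.5 rectangle. Overall, the cross-section is a single solid region. The nearest boundary edge runs (27.00, 0.00)→(27.00, 18.50); distance from the point to it = 0.50 mm. The point is inside the cross-section, 0.50 mm from the nearest boundary — within the 1.2 mm shell band (3 × 0.4).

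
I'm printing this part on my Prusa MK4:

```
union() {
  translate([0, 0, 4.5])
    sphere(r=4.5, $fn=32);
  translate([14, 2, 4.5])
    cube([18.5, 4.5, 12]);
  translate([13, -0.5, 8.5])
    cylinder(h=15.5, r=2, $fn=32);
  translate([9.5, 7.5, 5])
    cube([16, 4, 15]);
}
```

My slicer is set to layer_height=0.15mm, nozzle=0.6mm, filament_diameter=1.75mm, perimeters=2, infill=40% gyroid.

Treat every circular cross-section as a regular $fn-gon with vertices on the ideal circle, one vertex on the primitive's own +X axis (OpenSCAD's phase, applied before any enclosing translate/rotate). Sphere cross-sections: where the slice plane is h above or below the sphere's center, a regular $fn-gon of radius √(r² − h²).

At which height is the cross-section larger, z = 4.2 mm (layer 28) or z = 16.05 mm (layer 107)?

layer 107 (z = 16.05 mm)

Layer 28 (z = 4.2): the r=4.5 sphere slices to a regular 32-gon of circumradius 4.490 (√(r²−h²) with h=0.3 from center) (area = (32/2)·4.490²·sin(360°/32) = 62.93 mm²); the cube at (14, 2) does not reach this height (z outside [4.5, 16.5]); the cylinder at (13, -0.5) is absent (z outside [8.5, 24]); the cube at (9.5, 7.5) does not reach this height (z outside [5, 20]); Taking the union: only the r=4.5 sphere is present, so the union is just that shape — area = 62.93 mm². So its area = 62.93 mm². Layer 107 (z = 16.05): the sphere does not reach this height (|z−center|=11.550 > r=4.5); the 18.5×4.5 cube at (14, 2) contributes its full rectangle (area 83.25 mm²); the r=2 cylinder at (13, -0.5) contributes a regular 32-gon of circumradius 2 (area = (32/2)·2.000²·sin(360°/32) = 12.49 mm²); the cube at (9.5, 7.5) is present — its section is the full 16×4 rectangle (area 64.00 mm²); Taking the union: the 3 present regions are separate (no shared area or edge), so areas and boundary lengths simply add and each stays a separate island — area = 159.74 mm². So its area = 159.74 mm². Layer 107 is larger (159.74 vs 62.93 mm²).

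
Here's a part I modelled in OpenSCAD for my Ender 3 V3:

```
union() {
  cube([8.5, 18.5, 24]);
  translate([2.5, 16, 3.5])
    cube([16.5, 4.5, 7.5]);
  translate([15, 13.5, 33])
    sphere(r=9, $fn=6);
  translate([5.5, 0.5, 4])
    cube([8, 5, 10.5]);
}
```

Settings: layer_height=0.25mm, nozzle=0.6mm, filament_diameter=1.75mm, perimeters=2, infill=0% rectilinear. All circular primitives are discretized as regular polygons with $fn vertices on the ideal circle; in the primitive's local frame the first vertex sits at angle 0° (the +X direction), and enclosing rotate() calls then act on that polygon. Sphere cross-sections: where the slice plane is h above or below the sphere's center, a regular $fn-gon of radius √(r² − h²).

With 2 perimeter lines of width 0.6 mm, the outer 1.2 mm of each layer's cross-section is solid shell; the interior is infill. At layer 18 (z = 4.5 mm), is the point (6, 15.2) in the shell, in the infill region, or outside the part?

At z = 4.5 mm: the 8.5×18.5 cube contributes its full rectangle; the 16.5×4.5 cube at (2.5, 16) contributes its full rectangle; the sphere at (15, 13.5) is not intersected at this z (|z−center|=28.500 > r=9); the cube at (5.5, 0.5) (footprint 8×5) is included at this height; Merging all regions: the regions partially overlap (shared area 30.00 mm²), so overlapping operands fuse into one piece — 1 connected region. Overall, the cross-section is a single solid region. The nearest boundary edge runs (8.50, 16.00)→(8.50, 5.50); distance from the point to it = 2.50 mm. The point is inside the cross-section and 2.50 mm from the nearest boundary — more than the 1.2 mm shell width (2 × 0.6), so it's in the infill interior.

infill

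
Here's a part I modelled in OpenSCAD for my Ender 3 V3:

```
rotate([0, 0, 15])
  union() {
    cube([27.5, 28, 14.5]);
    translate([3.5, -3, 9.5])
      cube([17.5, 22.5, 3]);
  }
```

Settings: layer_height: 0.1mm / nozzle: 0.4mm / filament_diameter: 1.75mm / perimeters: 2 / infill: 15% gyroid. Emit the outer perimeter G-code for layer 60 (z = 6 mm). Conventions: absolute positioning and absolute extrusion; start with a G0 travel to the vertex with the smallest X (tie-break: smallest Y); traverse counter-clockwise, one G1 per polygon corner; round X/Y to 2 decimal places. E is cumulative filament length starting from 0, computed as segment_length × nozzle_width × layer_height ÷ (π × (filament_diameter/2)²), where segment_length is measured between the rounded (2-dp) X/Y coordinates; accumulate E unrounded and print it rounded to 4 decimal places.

G0 X-7.25 Y27.05 Z6.00
G1 X0.00 Y0.00 E0.4657
G1 X26.56 Y7.12 E0.9230
G1 X19.32 Y34.16 E1.3885
G1 X-7.25 Y27.05 E1.8459

At z = 6 mm: the cube is present — its section is the full 27.5×28 rectangle; the cube at (3.5, -3) is absent (z outside [9.5, 12.5]); Combining (union): only the 27.5×28 cube is present, so the union is just that shape — 1 connected region; (rotated 15° about Z; rotation is an isometry so areas/perimeters/island counts are preserved). The outline is a single polygon with 4 vertices. Extrusion per mm of travel: 0.4 × 0.1 / (π × 0.875²) = 0.016630. Accumulating E over each segment gives final E = 1.8459.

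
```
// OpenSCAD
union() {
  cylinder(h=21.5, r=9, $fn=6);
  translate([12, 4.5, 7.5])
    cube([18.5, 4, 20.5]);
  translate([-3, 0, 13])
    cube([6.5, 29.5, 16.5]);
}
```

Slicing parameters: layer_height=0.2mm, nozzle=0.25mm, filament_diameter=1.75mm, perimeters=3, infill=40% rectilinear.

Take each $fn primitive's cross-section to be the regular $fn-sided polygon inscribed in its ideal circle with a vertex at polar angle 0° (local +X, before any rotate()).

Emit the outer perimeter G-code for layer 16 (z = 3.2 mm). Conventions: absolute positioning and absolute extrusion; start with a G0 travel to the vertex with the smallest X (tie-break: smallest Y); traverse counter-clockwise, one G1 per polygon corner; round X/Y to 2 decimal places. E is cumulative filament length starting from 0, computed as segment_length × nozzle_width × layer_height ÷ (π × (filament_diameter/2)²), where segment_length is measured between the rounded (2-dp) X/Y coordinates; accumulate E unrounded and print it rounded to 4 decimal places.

G0 X-9.00 Y0.00 Z3.20
G1 X-4.50 Y-7.79 E0.1870
G1 X4.50 Y-7.79 E0.3741
G1 X9.00 Y0.00 E0.5611
G1 X4.50 Y7.79 E0.7481
G1 X-4.50 Y7.79 E0.9352
G1 X-9.00 Y0.00 E1.1222

At z = 3.2 mm: the cylinder: section is a regular 6-gon, circumradius r=9; the cube at (12, 4.5) does not reach this height (z outside [7.5, 28]); the cube at (-3, 0) does not reach this height (z outside [13, 29.5]); Merging all regions: only the r=9 cylinder is present, so the union is just that shape — 1 connected region. The outline is a single polygon with 6 vertices. Extrusion per mm of travel: 0.25 × 0.2 / (π × 0.875²) = 0.020788. Accumulating E over each segment gives final E = 1.1222.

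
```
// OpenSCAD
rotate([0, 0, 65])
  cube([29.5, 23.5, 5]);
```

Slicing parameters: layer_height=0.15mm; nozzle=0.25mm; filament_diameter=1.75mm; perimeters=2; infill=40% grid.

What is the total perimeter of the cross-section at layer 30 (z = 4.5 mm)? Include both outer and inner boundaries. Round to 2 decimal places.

At z = 4.5 mm: the cube (footprint 29.5×23.5) is included at this height (perimeter 106.00 mm); (whole slice rotated 65° about Z — lengths, areas and connectivity unchanged). Overall, the cross-section is a single solid region. Total boundary length (outer) = 106.00 mm.

106.00 mm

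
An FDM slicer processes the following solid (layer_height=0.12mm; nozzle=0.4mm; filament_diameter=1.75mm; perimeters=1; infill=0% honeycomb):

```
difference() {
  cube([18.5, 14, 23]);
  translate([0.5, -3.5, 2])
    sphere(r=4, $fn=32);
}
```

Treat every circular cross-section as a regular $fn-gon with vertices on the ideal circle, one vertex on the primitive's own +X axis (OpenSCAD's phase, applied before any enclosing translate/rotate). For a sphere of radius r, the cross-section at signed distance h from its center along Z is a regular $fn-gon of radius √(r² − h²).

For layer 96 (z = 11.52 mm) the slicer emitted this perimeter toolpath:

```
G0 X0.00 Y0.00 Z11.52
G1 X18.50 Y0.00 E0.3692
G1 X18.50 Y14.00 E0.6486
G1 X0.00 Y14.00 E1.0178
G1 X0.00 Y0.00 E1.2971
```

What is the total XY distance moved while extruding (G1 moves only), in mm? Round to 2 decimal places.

Sum the Euclidean lengths of each G1 segment: total = 65.00 mm.

65.00 mm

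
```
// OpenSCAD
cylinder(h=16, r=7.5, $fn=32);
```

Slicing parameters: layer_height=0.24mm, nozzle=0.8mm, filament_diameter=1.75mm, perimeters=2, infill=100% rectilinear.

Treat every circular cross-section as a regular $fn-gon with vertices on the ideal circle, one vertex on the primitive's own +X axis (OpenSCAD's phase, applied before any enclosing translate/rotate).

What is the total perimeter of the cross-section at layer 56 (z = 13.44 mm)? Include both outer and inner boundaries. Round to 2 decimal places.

47.05 mm

At z = 13.44 mm: the r=7.5 cylinder contributes a regular 32-gon of circumradius 7.5 (perimeter = 2·32·7.500·sin(180°/32) = 47.05 mm). Overall, the cross-section is a single solid region. Total boundary length (outer) = 47.05 mm.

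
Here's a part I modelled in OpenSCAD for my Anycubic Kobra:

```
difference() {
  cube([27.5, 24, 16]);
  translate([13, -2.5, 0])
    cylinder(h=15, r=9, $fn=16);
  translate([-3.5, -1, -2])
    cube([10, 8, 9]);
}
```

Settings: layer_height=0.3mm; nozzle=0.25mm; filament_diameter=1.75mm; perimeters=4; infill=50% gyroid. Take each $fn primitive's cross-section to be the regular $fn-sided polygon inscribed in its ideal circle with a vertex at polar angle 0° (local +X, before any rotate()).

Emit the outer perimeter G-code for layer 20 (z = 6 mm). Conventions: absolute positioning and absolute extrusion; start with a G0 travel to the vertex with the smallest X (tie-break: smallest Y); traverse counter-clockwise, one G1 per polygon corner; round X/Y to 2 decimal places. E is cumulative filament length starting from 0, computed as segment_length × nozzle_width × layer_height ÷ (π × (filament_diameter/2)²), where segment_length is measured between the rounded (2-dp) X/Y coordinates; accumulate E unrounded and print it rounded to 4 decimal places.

At z = 6 mm: the 27.5×24 cube contributes its full rectangle; the cylinder at (13, -2.5): section is a regular 16-gon, circumradius r=9; the cube at (-3.5, -1) (footprint 10×8) is included at this height; Subtracting the remaining from the first: starting from the 27.5×24 cube, the r=9 cylinder at (13, -2.5) partially overlaps it — only the 80.23 mm² overlap (of its 247.98 mm²) is removed, clipping the outline; the 10×8 cube at (-3.5, -1) partially overlaps it — only the 41.23 mm² overlap (of its 80.00 mm²) is removed, clipping the outline — 1 connected region. The outline is a single polygon with 13 vertices. Extrusion per mm of travel: 0.25 × 0.3 / (π × 0.875²) = 0.031181. Accumulating E over each segment gives final E = 3.2146.

G0 X0.00 Y7.00 Z6.00
G1 X6.50 Y7.00 E0.2027
G1 X6.50 Y3.66 E0.3068
G1 X6.64 Y3.86 E0.3144
G1 X9.56 Y5.81 E0.4239
G1 X13.00 Y6.50 E0.5333
G1 X16.44 Y5.81 E0.6427
G1 X19.36 Y3.86 E0.7522
G1 X21.31 Y0.94 E0.8617
G1 X21.50 Y0.00 E0.8916
G1 X27.50 Y0.00 E1.0787
G1 X27.50 Y24.00 E1.8270
G1 X0.00 Y24.00 E2.6845
G1 X0.00 Y7.00 E3.2146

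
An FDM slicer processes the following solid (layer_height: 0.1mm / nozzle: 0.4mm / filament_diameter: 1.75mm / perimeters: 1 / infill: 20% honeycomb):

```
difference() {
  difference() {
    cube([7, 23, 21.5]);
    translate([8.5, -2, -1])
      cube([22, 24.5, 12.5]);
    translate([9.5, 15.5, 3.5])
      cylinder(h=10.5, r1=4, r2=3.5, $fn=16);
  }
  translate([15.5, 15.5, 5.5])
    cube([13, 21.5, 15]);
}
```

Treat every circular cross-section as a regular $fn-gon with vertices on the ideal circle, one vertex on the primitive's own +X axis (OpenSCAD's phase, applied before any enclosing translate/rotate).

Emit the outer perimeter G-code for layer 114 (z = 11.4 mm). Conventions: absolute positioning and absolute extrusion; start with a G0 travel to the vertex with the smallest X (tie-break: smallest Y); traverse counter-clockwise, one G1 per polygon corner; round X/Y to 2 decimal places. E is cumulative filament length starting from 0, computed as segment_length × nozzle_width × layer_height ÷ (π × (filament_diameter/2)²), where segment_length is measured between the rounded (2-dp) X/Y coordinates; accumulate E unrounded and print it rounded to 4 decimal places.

G0 X0.00 Y0.00 Z11.40
G1 X7.00 Y0.00 E0.1164
G1 X7.00 Y12.90 E0.3309
G1 X6.94 Y12.94 E0.3321
G1 X6.15 Y14.11 E0.3556
G1 X5.88 Y15.50 E0.3792
G1 X6.15 Y16.89 E0.4027
G1 X6.94 Y18.06 E0.4262
G1 X7.00 Y18.10 E0.4274
G1 X7.00 Y23.00 E0.5089
G1 X0.00 Y23.00 E0.6253
G1 X0.00 Y0.00 E1.0078

At z = 11.4 mm: the cube is present — its section is the full 7×23 rectangle; the cube at (8.5, -2) (footprint 22×24.5) is included at this height; the cone at (9.5, 15.5): at t=0.752 of its height the radius interpolates to r₁+(r₂−r₁)t = 3.624, giving a regular 16-gon of that circumradius; Subtracting the remaining from the first: starting from the 7×23 cube, the 22×24.5 cube at (8.5, -2) misses the remaining region (no effect); the cone at (9.5, 15.5) partially overlaps it — only the 3.81 mm² overlap (of its 40.20 mm²) is removed, clipping the outline — 1 connected region; the cube at (15.5, 15.5) (footprint 13×21.5) is included at this height; Taking the first minus the rest: starting from that combined region, the 13×21.5 cube at (15.5, 15.5) misses the remaining region (no effect) — 1 connected region. The outline is a single polygon with 11 vertices. Extrusion per mm of travel: 0.4 × 0.1 / (π × 0.875²) = 0.016630. Accumulating E over each segment gives final E = 1.0078.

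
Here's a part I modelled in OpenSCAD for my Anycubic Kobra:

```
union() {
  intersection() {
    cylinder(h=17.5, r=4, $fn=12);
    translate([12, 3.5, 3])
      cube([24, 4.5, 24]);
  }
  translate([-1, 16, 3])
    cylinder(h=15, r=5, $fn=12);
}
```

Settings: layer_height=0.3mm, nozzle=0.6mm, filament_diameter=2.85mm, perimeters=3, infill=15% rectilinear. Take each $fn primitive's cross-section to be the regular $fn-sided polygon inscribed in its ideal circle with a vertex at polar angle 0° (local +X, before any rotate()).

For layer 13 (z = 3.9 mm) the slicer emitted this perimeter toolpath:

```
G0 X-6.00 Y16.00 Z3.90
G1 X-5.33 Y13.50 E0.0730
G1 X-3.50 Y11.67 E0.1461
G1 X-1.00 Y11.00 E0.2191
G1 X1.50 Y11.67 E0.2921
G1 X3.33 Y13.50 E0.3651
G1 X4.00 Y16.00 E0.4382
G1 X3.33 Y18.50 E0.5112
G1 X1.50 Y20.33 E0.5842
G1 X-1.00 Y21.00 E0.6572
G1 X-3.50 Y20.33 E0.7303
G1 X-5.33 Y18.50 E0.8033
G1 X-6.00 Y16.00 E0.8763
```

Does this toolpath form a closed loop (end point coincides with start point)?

yes

Start point (G0): (-6.00, 16.00). End point (last G1): the path returns to the start — closed.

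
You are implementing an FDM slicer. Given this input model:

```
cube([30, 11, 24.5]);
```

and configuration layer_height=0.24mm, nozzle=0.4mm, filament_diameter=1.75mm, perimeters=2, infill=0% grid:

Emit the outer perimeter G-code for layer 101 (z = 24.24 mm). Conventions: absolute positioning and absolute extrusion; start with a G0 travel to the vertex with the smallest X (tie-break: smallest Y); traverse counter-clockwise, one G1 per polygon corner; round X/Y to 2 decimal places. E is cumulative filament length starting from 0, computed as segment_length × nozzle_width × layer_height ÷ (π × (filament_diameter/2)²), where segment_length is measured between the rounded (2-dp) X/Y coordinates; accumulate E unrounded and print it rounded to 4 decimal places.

At z = 24.24 mm: the 30×11 cube contributes its full rectangle. The outline is a single polygon with 4 vertices. Extrusion per mm of travel: 0.4 × 0.24 / (π × 0.875²) = 0.039912. Accumulating E over each segment gives final E = 3.2728.

G0 X0.00 Y0.00 Z24.24
G1 X30.00 Y0.00 E1.1974
G1 X30.00 Y11.00 E1.6364
G1 X0.00 Y11.00 E2.8338
G1 X0.00 Y0.00 E3.2728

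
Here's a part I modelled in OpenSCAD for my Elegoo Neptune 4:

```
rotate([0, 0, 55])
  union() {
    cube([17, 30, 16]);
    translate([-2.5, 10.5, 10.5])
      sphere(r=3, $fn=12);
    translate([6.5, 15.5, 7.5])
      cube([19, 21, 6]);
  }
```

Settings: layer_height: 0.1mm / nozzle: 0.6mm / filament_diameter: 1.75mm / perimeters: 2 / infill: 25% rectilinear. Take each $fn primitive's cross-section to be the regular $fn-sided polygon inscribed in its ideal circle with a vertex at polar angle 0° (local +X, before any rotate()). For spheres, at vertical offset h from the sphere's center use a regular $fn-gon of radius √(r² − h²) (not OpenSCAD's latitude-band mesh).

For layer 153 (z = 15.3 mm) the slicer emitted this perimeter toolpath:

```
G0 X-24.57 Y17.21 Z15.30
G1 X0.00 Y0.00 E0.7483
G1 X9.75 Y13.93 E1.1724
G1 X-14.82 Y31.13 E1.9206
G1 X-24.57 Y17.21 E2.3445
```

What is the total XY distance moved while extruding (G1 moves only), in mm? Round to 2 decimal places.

93.99 mm

Sum the Euclidean lengths of each G1 segment: total = 93.99 mm.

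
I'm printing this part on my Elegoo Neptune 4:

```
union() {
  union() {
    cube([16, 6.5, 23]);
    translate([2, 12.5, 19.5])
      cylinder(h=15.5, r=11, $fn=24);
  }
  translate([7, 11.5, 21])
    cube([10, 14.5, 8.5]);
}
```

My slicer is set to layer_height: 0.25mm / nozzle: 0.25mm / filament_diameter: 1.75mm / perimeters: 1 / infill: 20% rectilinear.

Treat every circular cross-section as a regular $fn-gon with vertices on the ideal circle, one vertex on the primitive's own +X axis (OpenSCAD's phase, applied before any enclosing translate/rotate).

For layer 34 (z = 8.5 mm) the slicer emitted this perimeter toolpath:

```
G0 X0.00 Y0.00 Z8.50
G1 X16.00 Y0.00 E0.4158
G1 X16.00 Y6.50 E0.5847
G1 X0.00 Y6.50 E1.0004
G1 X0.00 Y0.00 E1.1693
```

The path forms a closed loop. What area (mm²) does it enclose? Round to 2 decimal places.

Apply the shoelace formula to the sequence of (X, Y) vertices; enclosed area = 104.00 mm².

104.00 mm²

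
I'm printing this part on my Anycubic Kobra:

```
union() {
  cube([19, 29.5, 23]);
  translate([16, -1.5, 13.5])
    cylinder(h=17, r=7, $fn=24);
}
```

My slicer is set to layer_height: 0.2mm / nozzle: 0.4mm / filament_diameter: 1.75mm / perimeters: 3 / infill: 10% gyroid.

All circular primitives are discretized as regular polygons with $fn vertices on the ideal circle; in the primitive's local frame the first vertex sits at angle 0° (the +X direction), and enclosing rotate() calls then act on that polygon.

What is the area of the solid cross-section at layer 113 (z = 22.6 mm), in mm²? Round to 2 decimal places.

At z = 22.6 mm: the 19×29.5 cube contributes its full rectangle (area 560.50 mm²); the cylinder at (16, -1.5): section is a regular 24-gon, circumradius r=7 (area = (24/2)·7.000²·sin(360°/24) = 152.19 mm²); Combining (union): the regions partially overlap — summed areas 712.69 mm² minus the doubly-counted overlap 43.40 mm² gives 669.28 mm² — area = 669.28 mm². Overall, the cross-section is a single solid region. Net area = 669.28 mm².

669.28 mm²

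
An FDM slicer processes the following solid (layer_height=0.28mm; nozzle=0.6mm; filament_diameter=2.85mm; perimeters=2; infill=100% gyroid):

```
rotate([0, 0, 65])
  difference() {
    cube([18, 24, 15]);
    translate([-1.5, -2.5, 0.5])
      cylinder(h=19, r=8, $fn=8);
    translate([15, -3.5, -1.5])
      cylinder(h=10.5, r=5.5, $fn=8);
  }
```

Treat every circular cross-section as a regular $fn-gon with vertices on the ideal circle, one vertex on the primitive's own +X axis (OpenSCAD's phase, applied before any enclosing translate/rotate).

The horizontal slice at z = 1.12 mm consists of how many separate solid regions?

1

At z = 1.12 mm: the 18×24 cube contributes its full rectangle; the cylinder at (-1.5, -2.5): section is a regular 8-gon, circumradius r=8; the cylinder at (15, -3.5): section is a regular 8-gon, circumradius r=5.5; Subtracting the remaining from the first: starting from the 18×24 cube, the r=8 cylinder at (-1.5, -2.5) partially overlaps it — only the 18.77 mm² overlap (of its 181.02 mm²) is removed, clipping the outline; the r=5.5 cylinder at (15, -3.5) partially overlaps it — only the 8.81 mm² overlap (of its 85.56 mm²) is removed, clipping the outline — 1 connected region; (rotated 65° about Z; rotation is an isometry so areas/perimeters/island counts are preserved). The result has 1 disconnected region.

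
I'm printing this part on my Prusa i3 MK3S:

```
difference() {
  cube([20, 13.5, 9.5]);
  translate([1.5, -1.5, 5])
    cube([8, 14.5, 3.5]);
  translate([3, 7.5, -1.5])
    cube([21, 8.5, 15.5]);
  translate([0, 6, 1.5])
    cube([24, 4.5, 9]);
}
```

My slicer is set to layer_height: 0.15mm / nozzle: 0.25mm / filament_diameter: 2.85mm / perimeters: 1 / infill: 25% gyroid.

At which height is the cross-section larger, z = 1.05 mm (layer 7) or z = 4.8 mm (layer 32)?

layer 7 (z = 1.05 mm)

Layer 7 (z = 1.05): the cube is present — its section is the full 20×13.5 rectangle (area 270.00 mm²); the cube at (1.5, -1.5) does not reach this height (z outside [5, 8.5]); the 21×8.5 cube at (3, 7.5) contributes its full rectangle (area 178.50 mm²); the cube at (0, 6) does not reach this height (z outside [1.5, 10.5]); Subtracting the remaining from the first: starting from the 20×13.5 cube (270.00 mm²), the 21×8.5 cube at (3, 7.5) partially overlaps it — only the 102.00 mm² overlap (of its 178.50 mm²) is removed, clipping the outline — area = 168.00 mm². So its area = 168.00 mm². Layer 32 (z = 4.8): the cube is present — its section is the full 20×13.5 rectangle (area 270.00 mm²); the cube at (1.5, -1.5) does not reach this height (z outside [5, 8.5]); the cube at (3, 7.5) is present — its section is the full 21×8.5 rectangle (area 178.50 mm²); the cube at (0, 6) (footprint 24×4.5) is included at this height (area 108.00 mm²); Subtracting the remaining from the first: starting from the 20×13.5 cube (270.00 mm²), the 21×8.5 cube at (3, 7.5) partially overlaps it — only the 102.00 mm² overlap (of its 178.50 mm²) is removed, clipping the outline; the 24×4.5 cube at (0, 6) partially overlaps it — only the 39.00 mm² overlap (of its 108.00 mm²) is removed, clipping the outline — area = 129.00 mm². So its area = 129.00 mm². Layer 7 is larger (168.00 vs 129.00 mm²).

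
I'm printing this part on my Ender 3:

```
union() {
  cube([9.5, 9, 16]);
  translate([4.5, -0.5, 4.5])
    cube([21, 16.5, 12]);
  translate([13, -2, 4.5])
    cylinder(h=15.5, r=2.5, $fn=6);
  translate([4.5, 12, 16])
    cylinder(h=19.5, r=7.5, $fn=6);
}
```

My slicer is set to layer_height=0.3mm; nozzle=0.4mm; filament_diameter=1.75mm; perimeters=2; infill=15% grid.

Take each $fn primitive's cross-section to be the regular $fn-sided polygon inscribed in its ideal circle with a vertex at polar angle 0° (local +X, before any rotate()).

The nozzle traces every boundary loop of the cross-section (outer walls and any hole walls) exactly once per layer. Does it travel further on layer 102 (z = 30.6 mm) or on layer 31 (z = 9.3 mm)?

layer 31 (z = 9.3 mm)

Layer 102 (z = 30.6): the cube does not reach this height (z outside [0, 16]); the cube at (4.5, -0.5) is absent (z outside [4.5, 16.5]); the cylinder at (13, -2) does not reach this height (z outside [4.5, 20]); the r=7.5 cylinder at (4.5, 12) contributes a regular 6-gon of circumradius 7.5 (perimeter = 2·6·7.500·sin(180°/6) = 45.00 mm); Taking the union: only the r=7.5 cylinder at (4.5, 12) is present, so the union is just that shape — boundary = 45.00 mm. So its perimeter = 45.00 mm. Layer 31 (z = 9.3): the 9.5×9 cube contributes its full rectangle (perimeter 37.00 mm); the cube at (4.5, -0.5) is present — its section is the full 21×16.5 rectangle (perimeter 75.00 mm); the r=2.5 cylinder at (13, -2) contributes a regular 6-gon of circumradius 2.5 (perimeter = 2·6·2.500·sin(180°/6) = 15.00 mm); the cylinder at (4.5, 12) does not reach this height (z outside [16, 35.5]); Taking the union: the regions partially overlap (shared area 46.92 mm²), so the edge portions inside another operand are dropped and the merged outline is re-measured after clipping — boundary = 91.70 mm. So its perimeter = 91.70 mm. Layer 31 is larger (91.70 vs 45.00 mm).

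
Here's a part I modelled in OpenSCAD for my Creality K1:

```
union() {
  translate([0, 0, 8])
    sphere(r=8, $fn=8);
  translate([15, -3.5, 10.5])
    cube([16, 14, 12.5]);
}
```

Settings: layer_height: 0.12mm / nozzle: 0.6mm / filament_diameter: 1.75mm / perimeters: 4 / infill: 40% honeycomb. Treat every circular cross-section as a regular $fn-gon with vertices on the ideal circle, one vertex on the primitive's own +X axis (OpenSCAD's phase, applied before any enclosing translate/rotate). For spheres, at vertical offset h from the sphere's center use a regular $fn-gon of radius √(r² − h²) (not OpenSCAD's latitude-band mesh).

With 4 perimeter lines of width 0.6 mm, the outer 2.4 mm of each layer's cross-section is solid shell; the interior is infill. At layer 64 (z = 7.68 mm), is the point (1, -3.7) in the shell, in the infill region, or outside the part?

infill

At z = 7.68 mm: the r=8 sphere slices to a regular 8-gon of circumradius 7.994 (√(r²−h²) with h=0.32 from center); the cube at (15, -3.5) is absent (z outside [10.5, 23]); Taking the union: only the r=8 sphere is present, so the union is just that shape — 1 connected region. Overall, the cross-section is a single solid region. The nearest boundary edge runs (-0.00, -7.99)→(5.65, -5.65); distance from the point to it = 3.58 mm. The point is inside the cross-section and 3.58 mm from the nearest boundary — more than the 2.4 mm shell width (4 × 0.6), so it's in the infill interior.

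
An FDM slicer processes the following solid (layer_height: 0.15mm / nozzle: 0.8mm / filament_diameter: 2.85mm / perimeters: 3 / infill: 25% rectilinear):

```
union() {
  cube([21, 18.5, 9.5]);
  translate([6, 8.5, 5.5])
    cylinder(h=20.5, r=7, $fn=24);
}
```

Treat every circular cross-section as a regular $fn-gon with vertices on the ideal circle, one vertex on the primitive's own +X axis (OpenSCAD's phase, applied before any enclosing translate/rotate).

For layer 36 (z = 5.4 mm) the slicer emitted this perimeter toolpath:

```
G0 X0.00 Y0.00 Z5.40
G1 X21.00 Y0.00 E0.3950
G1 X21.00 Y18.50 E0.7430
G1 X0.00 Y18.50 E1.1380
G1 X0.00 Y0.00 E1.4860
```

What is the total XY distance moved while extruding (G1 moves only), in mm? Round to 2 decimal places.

Sum the Euclidean lengths of each G1 segment: total = 79.00 mm.

79.00 mm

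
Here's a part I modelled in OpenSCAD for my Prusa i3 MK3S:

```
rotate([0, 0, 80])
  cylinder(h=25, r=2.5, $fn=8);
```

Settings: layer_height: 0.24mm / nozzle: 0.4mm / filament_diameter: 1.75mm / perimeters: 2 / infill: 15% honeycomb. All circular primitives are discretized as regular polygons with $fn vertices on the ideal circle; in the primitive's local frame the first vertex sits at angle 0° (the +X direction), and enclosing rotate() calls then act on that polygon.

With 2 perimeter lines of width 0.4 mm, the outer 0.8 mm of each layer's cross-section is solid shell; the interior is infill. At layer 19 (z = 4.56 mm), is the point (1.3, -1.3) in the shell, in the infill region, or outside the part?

shell

At z = 4.56 mm: the cylinder: section is a regular 8-gon, circumradius r=2.5; (rotated 80° about Z; rotation is an isometry so areas/perimeters/island counts are preserved). Overall, the cross-section is a single solid region. Undo the 80° rotation: the query point maps to (-1.055, -1.506) in the un-rotated model frame. The nearest boundary edge runs (-1.77, -1.77)→(-0.00, -2.50); distance from the point to it = 0.51 mm. The point is inside the cross-section, 0.51 mm from the nearest boundary — within the 0.8 mm shell band (2 × 0.4).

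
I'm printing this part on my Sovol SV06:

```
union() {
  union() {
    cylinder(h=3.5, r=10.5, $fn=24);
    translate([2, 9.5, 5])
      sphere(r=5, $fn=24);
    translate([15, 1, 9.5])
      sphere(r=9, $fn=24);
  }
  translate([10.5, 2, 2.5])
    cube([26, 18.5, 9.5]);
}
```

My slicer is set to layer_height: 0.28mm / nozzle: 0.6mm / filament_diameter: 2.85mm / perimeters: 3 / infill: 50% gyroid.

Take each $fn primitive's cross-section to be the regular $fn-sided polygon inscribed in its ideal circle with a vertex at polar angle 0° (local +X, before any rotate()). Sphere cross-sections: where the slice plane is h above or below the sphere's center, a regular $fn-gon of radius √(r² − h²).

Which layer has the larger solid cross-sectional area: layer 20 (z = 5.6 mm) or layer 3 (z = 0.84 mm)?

layer 20 (z = 5.6 mm)

Layer 20 (z = 5.6): the cylinder is absent (z outside [0, 3.5]); the r=5 sphere at (2, 9.5) contributes a regular 24-gon of circumradius √(5²−0.6²) = 4.964 (area = (24/2)·4.964²·sin(360°/24) = 76.53 mm²); the sphere at (15, 1): section is a regular 24-gon, circumradius = √(r²−h²) = √(9²−3.9²) = 8.111 (area = (24/2)·8.111²·sin(360°/24) = 204.33 mm²); Merging all regions: the 2 present regions are separate (no shared area or edge), so areas and boundary lengths simply add and each stays a separate island — area = 280.86 mm²; the cube at (10.5, 2) (footprint 26×18.5) is included at this height (area 481.00 mm²); Merging all regions: the regions partially overlap — summed areas 761.86 mm² minus the doubly-counted overlap 72.86 mm² gives 689.00 mm² — area = 689.00 mm². So its area = 689.00 mm². Layer 3 (z = 0.84): the cylinder: section is a regular 24-gon, circumradius r=10.5 (area = (24/2)·10.500²·sin(360°/24) = 342.42 mm²); the r=5 sphere at (2, 9.5) contributes a regular 24-gon of circumradius √(5²−4.16²) = 2.774 (area = (24/2)·2.774²·sin(360°/24) = 23.90 mm²); the sphere at (15, 1): section is a regular 24-gon, circumradius = √(r²−h²) = √(9²−8.66²) = 2.450 (area = (24/2)·2.450²·sin(360°/24) = 18.65 mm²); Merging all regions: the regions partially overlap — summed areas 384.96 mm² minus the doubly-counted overlap 15.30 mm² gives 369.66 mm² — area = 369.66 mm²; the cube at (10.5, 2) is not intersected at this z (z outside [2.5, 12]); Combining (union): only that combined region is present, so the union is just that shape — area = 369.66 mm². So its area = 369.66 mm². Layer 20 is larger (689.00 vs 369.66 mm²).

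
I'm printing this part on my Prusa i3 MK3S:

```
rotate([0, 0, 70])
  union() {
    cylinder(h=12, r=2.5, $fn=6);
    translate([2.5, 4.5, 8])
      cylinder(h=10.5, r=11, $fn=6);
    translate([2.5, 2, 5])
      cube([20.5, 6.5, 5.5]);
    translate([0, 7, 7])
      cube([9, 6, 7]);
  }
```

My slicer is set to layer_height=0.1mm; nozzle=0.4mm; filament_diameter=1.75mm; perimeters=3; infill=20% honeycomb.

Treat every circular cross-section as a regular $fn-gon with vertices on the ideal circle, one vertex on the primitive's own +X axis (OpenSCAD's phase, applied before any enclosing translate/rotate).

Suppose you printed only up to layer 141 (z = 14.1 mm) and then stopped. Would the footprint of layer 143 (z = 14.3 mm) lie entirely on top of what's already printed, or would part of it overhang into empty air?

Compare the two slices. At z = 14.1: the cylinder is not intersected at this z (z outside [0, 12]); the cylinder at (2.5, 4.5): section is a regular 6-gon, circumradius r=11 (area = (6/2)·11.000²·sin(360°/6) = 314.37 mm²); the cube at (2.5, 2) does not reach this height (z outside [5, 10.5]); the cube at (0, 7) is not intersected at this z (z outside [7, 14]); Merging all regions: only the r=11 cylinder at (2.5, 4.5) is present, so the union is just that shape — area = 314.37 mm²; (rotated 70° about Z; rotation is an isometry so areas/perimeters/island counts are preserved). At z = 14.3: the cylinder is absent (z outside [0, 12]); the r=11 cylinder at (2.5, 4.5) contributes a regular 6-gon of circumradius 11 (area = (6/2)·11.000²·sin(360°/6) = 314.37 mm²); the cube at (2.5, 2) does not reach this height (z outside [5, 10.5]); the cube at (0, 7) does not reach this height (z outside [7, 14]); Taking the union: only the r=11 cylinder at (2.5, 4.5) is present, so the union is just that shape — area = 314.37 mm²; (whole slice rotated 70° about Z — lengths, areas and connectivity unchanged). Checking containment: the cross-section at z = 14.3 is a subset of the cross-section at z = 14.1.

entirely on top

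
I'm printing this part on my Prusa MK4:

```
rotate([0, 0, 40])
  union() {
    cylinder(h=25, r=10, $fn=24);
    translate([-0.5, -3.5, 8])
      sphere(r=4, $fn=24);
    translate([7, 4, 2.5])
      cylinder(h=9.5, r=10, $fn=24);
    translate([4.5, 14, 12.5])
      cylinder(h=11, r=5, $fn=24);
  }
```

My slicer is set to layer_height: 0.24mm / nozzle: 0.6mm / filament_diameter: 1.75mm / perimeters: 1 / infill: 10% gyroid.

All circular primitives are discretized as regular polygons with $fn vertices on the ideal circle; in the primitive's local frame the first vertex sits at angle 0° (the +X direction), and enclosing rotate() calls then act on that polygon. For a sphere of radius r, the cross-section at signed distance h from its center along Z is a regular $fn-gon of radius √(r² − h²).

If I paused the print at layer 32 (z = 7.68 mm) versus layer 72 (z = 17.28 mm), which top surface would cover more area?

Layer 32 (z = 7.68): the cylinder: section is a regular 24-gon, circumradius r=10 (area = (24/2)·10.000²·sin(360°/24) = 310.58 mm²); the r=4 sphere at (-0.5, -3.5) contributes a regular 24-gon of circumradius √(4²−0.32²) = 3.987 (area = (24/2)·3.987²·sin(360°/24) = 49.38 mm²); the cylinder at (7, 4): section is a regular 24-gon, circumradius r=10 (area = (24/2)·10.000²·sin(360°/24) = 310.58 mm²); the cylinder at (4.5, 14) does not reach this height (z outside [12.5, 23.5]); Combining (union): the regions partially overlap — summed areas 670.54 mm² minus the doubly-counted overlap 204.17 mm² gives 466.37 mm² — area = 466.37 mm²; (whole slice rotated 40° about Z — lengths, areas and connectivity unchanged). So its area = 466.37 mm². Layer 72 (z = 17.28): the r=10 cylinder gives a regular 24-gon of circumradius 10 (constant along its height) (area = (24/2)·10.000²·sin(360°/24) = 310.58 mm²); the sphere at (-0.5, -3.5) is not intersected at this z (|z−center|=9.280 > r=4); the cylinder at (7, 4) does not reach this height (z outside [2.5, 12]); the r=5 cylinder at (4.5, 14) gives a regular 24-gon of circumradius 5 (constant along its height) (area = (24/2)·5.000²·sin(360°/24) = 77.65 mm²); Combining (union): the regions partially overlap — summed areas 388.23 mm² minus the doubly-counted overlap 0.33 mm² gives 387.90 mm² — area = 387.90 mm²; (rotated 40° about Z; rotation is an isometry so areas/perimeters/island counts are preserved). So its area = 387.90 mm². Layer 32 is larger (466.37 vs 387.90 mm²).

layer 32 (z = 7.68 mm)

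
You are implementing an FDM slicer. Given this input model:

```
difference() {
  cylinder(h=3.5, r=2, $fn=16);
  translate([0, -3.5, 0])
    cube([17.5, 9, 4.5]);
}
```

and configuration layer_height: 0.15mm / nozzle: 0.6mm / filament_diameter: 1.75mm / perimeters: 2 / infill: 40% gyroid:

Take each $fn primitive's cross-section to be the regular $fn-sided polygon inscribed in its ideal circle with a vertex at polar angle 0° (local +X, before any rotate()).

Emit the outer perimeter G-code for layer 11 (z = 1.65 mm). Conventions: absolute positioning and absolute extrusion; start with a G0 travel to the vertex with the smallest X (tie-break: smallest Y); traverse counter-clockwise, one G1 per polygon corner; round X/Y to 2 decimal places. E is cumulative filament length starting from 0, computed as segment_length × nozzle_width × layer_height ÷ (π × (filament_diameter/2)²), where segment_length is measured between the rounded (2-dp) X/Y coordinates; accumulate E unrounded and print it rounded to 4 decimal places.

G0 X-2.00 Y0.00 Z1.65
G1 X-1.85 Y-0.77 E0.0294
G1 X-1.41 Y-1.41 E0.0584
G1 X-0.77 Y-1.85 E0.0875
G1 X0.00 Y-2.00 E0.1168
G1 X0.00 Y2.00 E0.2665
G1 X-0.77 Y1.85 E0.2959
G1 X-1.41 Y1.41 E0.3249
G1 X-1.85 Y0.77 E0.3540
G1 X-2.00 Y0.00 E0.3833

At z = 1.65 mm: the cylinder: section is a regular 16-gon, circumradius r=2; the 17.5×9 cube at (0, -3.5) contributes its full rectangle; Taking the first minus the rest: starting from the r=2 cylinder, the 17.5×9 cube at (0, -3.5) partially overlaps it — only the 6.12 mm² overlap (of its 157.50 mm²) is removed, clipping the outline — 1 connected region. The outline is a single polygon with 9 vertices. Extrusion per mm of travel: 0.6 × 0.15 / (π × 0.875²) = 0.037418. Accumulating E over each segment gives final E = 0.3833.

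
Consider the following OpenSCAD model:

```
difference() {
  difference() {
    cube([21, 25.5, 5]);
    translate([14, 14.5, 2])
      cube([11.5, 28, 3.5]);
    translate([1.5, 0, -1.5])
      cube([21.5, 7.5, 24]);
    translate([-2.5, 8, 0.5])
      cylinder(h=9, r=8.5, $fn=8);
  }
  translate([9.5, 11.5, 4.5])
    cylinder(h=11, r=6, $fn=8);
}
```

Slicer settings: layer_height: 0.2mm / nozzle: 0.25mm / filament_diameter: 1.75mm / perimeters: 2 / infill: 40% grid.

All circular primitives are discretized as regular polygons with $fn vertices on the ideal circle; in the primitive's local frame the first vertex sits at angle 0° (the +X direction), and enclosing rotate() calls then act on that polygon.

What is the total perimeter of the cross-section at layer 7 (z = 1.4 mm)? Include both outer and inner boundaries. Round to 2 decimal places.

79.91 mm

At z = 1.4 mm: the cube is present — its section is the full 21×25.5 rectangle (perimeter 93.00 mm); the cube at (14, 14.5) does not reach this height (z outside [2, 5.5]); the 21.5×7.5 cube at (1.5, 0) contributes its full rectangle (perimeter 58.00 mm); the r=8.5 cylinder at (-2.5, 8) contributes a regular 8-gon of circumradius 8.5 (perimeter = 2·8·8.500·sin(180°/8) = 52.04 mm); After the difference (first − rest): starting from the 21×25.5 cube, the 21.5×7.5 cube at (1.5, 0) partially overlaps it — only the 146.25 mm² overlap (of its 161.25 mm²) is removed, clipping the outline; the r=8.5 cylinder at (-2.5, 8) partially overlaps it — only the 44.06 mm² overlap (of its 204.35 mm²) is removed, clipping the outline — boundary = 79.91 mm; the cylinder at (9.5, 11.5) does not reach this height (z outside [4.5, 15.5]); Taking the first minus the rest: none of the subtracted shapes is present at this height, so that combined region is unchanged — boundary = 79.91 mm. Overall, the cross-section has 2 separate islands. Total boundary length (outer) = 79.91 mm.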